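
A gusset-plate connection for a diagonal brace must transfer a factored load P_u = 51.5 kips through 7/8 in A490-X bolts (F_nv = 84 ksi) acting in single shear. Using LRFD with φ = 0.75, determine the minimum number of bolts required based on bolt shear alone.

2 bolts

A_b = π·0.875²/4 = 0.6013 in².
Per-bolt design strength φR_n = 0.75 × 84 × 0.6013 × 1 = 37.88 kips.
n ≥ 51.5 / 37.88 = 1.359 → use 2 bolts.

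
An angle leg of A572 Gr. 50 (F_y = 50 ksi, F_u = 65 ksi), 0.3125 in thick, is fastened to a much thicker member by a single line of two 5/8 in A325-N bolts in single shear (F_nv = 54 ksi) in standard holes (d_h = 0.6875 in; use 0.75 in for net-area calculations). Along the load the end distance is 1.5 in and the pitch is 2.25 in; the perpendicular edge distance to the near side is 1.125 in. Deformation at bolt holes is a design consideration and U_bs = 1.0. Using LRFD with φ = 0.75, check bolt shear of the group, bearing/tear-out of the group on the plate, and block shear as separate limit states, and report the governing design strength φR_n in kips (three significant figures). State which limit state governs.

Bolt shear: A_b = π·0.625²/4 = 0.3068 in²; R_n = 54 × 0.3068 × 2 × 1 = 33.13 kips → 0.75 × 33.13 = 24.9 kips.
Bearing: edge l_c = 1.156, r_n = 28.18 kips; interior l_c = 1.562, r_n = 30.47 kips; R_n = 28.18 + 1·30.47 = 58.65 kips → 44 kips.
Block shear: A_gv = 1.172, A_nv = 0.8203, A_nt = 0.2344 in²; R_n = min(0.6F_uA_nv, 0.6F_yA_gv) + U_bs·F_u·A_nt = 47.23 kips → 35.4 kips.
Bolt shear governs: 24.9 kips.

24.9 kips (bolt shear governs)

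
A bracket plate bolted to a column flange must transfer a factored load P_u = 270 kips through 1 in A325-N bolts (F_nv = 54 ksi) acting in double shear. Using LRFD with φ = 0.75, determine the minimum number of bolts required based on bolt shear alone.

A_b = π·1²/4 = 0.7854 in².
Per-bolt design strength φR_n = 0.75 × 54 × 0.7854 × 2 = 63.62 kips.
n ≥ 270 / 63.62 = 4.244 → use 5 bolts.

5 bolts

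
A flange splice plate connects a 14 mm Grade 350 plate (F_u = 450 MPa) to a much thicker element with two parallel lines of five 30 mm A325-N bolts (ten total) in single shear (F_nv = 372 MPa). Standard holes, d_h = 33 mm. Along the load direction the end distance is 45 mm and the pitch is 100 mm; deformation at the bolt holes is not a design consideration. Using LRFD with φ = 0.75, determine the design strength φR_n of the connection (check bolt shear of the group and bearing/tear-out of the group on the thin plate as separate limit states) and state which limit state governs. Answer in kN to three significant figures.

1970 kN (bolt shear governs)

Bolt shear: A_b = π·30²/4 = 706.9 mm²; R_n = 372 × 706.9 × 10 × 1 / 1000 = 2630 kN → 0.75 × 2630 = 1970 kN.
Bearing (1.5 l_c t F_u ≤ 3.0 d t F_u): upper limit = 3.0·30·14·450 / 1000 = 567 kN.
  Edge l_c = 45 − 33/2 = 28.5 → r_n = 269.3 kN; interior l_c = 100 − 33 = 67 → r_n = 567 kN.
  R_n,bearing = 2·269.3 + 8·567 = 5075 kN → 0.75 × 5075 = 3810 kN.
Bolt shear governs: 1970 kN.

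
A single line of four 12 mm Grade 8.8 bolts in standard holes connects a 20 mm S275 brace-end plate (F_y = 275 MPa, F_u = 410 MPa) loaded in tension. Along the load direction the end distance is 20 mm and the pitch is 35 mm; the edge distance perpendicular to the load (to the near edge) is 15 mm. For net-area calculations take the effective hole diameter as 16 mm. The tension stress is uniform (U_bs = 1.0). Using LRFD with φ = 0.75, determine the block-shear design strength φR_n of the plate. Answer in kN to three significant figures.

Shear plane L_v = 20 + 3·35 = 125 mm; A_gv = 125 × 20 = 2500 mm².
A_nv = (125 − 3.5·16) × 20 = 1380 mm².
A_nt = (15 − 0.5·16) × 20 = 140 mm².
0.6 F_u A_nv = 339.5 kN; 0.6 F_y A_gv = 412.5 kN → shear rupture governs the shear term.
R_n = 339.5 + 1.0 × 410 × 140 / 1000 = 396.9 kN.
Design strength φR_n = 0.75 × 396.9 = 298 kN.

298 kN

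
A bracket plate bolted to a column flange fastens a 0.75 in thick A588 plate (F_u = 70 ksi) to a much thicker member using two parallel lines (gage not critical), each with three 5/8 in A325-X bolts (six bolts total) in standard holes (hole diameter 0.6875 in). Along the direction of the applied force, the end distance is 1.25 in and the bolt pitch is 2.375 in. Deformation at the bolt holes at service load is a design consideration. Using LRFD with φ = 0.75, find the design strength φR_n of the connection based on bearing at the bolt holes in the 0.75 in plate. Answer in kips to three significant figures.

322 kips

Per bolt r_n = 1.2 l_c t F_u ≤ 2.4 d t F_u; upper limit = 2.4 × 0.625 × 0.75 × 70 = 78.75 kips.
Edge bolt: l_c = 1.25 − 0.6875/2 = 0.9062 in → 1.2 × 0.9062 × 0.75 × 70 = 57.09 → r_n = 57.09 kips.
Interior bolts: l_c = 2.375 − 0.6875 = 1.688 in → 1.2 × 1.688 × 0.75 × 70 = 106.3 → r_n = 78.75 kips.
R_n = 2 × 57.09 + 4 × 78.75 = 429.2 kips.
Design strength φR_n = 0.75 × 429.2 = 322 kips.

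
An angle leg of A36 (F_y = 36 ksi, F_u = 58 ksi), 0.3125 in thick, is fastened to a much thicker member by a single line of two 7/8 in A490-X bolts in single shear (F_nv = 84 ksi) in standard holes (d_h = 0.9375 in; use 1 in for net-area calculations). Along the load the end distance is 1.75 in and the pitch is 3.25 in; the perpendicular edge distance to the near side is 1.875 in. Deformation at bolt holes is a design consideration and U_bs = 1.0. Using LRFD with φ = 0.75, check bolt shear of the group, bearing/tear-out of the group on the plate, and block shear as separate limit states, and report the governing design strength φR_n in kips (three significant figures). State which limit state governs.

Bolt shear: A_b = π·0.875²/4 = 0.6013 in²; R_n = 84 × 0.6013 × 2 × 1 = 101 kips → 0.75 × 101 = 75.8 kips.
Bearing: edge l_c = 1.281, r_n = 27.87 kips; interior l_c = 2.312, r_n = 38.06 kips; R_n = 27.87 + 1·38.06 = 65.93 kips → 49.4 kips.
Block shear: A_gv = 1.562, A_nv = 1.094, A_nt = 0.4297 in²; R_n = min(0.6F_uA_nv, 0.6F_yA_gv) + U_bs·F_u·A_nt = 58.67 kips → 44 kips.
Block shear governs: 44 kips.

44 kips (block shear governs)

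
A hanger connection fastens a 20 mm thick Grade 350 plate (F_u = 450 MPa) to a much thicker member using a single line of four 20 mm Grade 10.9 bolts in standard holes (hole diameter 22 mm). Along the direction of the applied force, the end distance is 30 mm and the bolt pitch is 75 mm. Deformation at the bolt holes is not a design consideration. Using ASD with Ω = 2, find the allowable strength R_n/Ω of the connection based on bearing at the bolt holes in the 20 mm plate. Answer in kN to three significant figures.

Per bolt r_n = 1.5 l_c t F_u ≤ 3.0 d t F_u; upper limit = 3.0 × 20 × 20 × 450 / 1000 = 540 kN.
Edge bolt: l_c = 30 − 22/2 = 19 mm → 1.5 × 19 × 20 × 450 / 1000 = 256.5 → r_n = 256.5 kN.
Interior bolts: l_c = 75 − 22 = 53 mm → 1.5 × 53 × 20 × 450 / 1000 = 715.5 → r_n = 540 kN.
R_n = 1 × 256.5 + 3 × 540 = 1876 kN.
Allowable strength R_n/Ω = 1876 / 2 = 938 kN.

938 kN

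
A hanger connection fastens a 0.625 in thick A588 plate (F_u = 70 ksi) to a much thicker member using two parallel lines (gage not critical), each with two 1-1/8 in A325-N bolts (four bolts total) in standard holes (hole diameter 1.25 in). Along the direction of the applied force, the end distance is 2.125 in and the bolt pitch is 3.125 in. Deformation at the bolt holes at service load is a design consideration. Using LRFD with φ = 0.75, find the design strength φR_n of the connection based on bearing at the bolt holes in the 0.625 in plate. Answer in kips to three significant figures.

266 kips

Per bolt r_n = 1.2 l_c t F_u ≤ 2.4 d t F_u; upper limit = 2.4 × 1.125 × 0.625 × 70 = 118.1 kips.
Edge bolt: l_c = 2.125 − 1.25/2 = 1.5 in → 1.2 × 1.5 × 0.625 × 70 = 78.75 → r_n = 78.75 kips.
Interior bolts: l_c = 3.125 − 1.25 = 1.875 in → 1.2 × 1.875 × 0.625 × 70 = 98.44 → r_n = 98.44 kips.
R_n = 2 × 78.75 + 2 × 98.44 = 354.4 kips.
Design strength φR_n = 0.75 × 354.4 = 266 kips.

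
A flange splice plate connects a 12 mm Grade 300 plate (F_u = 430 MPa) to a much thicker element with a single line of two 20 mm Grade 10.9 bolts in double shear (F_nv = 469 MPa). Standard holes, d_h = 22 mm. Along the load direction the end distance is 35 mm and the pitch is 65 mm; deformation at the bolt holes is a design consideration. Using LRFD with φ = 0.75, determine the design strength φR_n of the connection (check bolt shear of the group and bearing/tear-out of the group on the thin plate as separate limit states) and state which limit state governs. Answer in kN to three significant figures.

Bolt shear: A_b = π·20²/4 = 314.2 mm²; R_n = 469 × 314.2 × 2 × 2 / 1000 = 589.4 kN → 0.75 × 589.4 = 442 kN.
Bearing (1.2 l_c t F_u ≤ 2.4 d t F_u): upper limit = 2.4·20·12·430 / 1000 = 247.7 kN.
  Edge l_c = 35 − 22/2 = 24 → r_n = 148.6 kN; interior l_c = 65 − 22 = 43 → r_n = 247.7 kN.
  R_n,bearing = 1·148.6 + 1·247.7 = 396.3 kN → 0.75 × 396.3 = 297 kN.
Bearing governs: 297 kN.

297 kN (bearing governs)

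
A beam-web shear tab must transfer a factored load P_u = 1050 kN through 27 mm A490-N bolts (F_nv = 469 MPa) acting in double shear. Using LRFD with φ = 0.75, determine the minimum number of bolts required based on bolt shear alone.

3 bolts

A_b = π·27²/4 = 572.6 mm².
Per-bolt design strength φR_n = 0.75 × 469 × 572.6 × 2 / 1000 = 402.8 kN.
n ≥ 1050 / 402.8 = 2.607 → use 3 bolts.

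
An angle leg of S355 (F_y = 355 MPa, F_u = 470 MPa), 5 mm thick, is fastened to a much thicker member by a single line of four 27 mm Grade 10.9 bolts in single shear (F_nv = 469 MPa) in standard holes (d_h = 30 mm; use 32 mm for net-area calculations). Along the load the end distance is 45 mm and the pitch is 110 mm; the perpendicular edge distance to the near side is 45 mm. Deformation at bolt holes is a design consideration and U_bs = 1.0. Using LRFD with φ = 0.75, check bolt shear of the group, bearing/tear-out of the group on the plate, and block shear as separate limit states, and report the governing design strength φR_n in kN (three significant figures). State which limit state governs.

Bolt shear: A_b = π·27²/4 = 572.6 mm²; R_n = 469 × 572.6 × 4 × 1 / 1000 = 1074 kN → 0.75 × 1074 = 806 kN.
Bearing: edge l_c = 30, r_n = 84.6 kN; interior l_c = 80, r_n = 152.3 kN; R_n = 84.6 + 3·152.3 = 541.4 kN → 406 kN.
Block shear: A_gv = 1875, A_nv = 1315, A_nt = 145 mm²; R_n = min(0.6F_uA_nv, 0.6F_yA_gv) + U_bs·F_u·A_nt = 439 kN → 329 kN.
Block shear governs: 329 kN.

329 kN (block shear governs)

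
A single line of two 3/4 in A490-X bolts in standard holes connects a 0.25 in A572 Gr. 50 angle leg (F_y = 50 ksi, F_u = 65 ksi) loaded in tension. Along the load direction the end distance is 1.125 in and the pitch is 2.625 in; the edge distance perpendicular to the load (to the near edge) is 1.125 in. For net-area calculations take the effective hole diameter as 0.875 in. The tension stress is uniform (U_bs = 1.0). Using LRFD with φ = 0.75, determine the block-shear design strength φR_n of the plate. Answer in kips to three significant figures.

Shear plane L_v = 1.125 + 1·2.625 = 3.75 in; A_gv = 3.75 × 0.25 = 0.9375 in².
A_nv = (3.75 − 1.5·0.875) × 0.25 = 0.6094 in².
A_nt = (1.125 − 0.5·0.875) × 0.25 = 0.1719 in².
0.6 F_u A_nv = 23.77 kips; 0.6 F_y A_gv = 28.12 kips → shear rupture governs the shear term.
R_n = 23.77 + 1.0 × 65 × 0.1719 = 34.94 kips.
Design strength φR_n = 0.75 × 34.94 = 26.2 kips.

26.2 kips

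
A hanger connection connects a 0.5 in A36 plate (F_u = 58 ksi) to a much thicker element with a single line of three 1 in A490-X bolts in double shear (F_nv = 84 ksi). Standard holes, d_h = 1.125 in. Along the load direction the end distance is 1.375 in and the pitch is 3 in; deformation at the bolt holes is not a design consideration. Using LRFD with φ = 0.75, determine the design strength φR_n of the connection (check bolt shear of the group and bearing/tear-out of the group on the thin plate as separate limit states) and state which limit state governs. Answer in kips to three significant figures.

149 kips (bearing governs)

Bolt shear: A_b = π·1²/4 = 0.7854 in²; R_n = 84 × 0.7854 × 3 × 2 = 395.8 kips → 0.75 × 395.8 = 297 kips.
Bearing (1.5 l_c t F_u ≤ 3.0 d t F_u): upper limit = 3.0·1·0.5·58 = 87 kips.
  Edge l_c = 1.375 − 1.125/2 = 0.8125 → r_n = 35.34 kips; interior l_c = 3 − 1.125 = 1.875 → r_n = 81.56 kips.
  R_n,bearing = 1·35.34 + 2·81.56 = 198.5 kips → 0.75 × 198.5 = 149 kips.
Bearing governs: 149 kips.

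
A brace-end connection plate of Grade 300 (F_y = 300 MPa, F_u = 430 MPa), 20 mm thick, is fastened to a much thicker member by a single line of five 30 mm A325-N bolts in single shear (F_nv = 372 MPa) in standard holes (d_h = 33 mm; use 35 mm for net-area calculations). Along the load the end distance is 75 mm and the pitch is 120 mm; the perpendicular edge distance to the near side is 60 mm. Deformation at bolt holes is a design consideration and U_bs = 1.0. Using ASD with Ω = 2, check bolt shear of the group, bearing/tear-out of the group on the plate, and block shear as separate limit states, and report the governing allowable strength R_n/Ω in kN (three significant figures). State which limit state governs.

Bolt shear: A_b = π·30²/4 = 706.9 mm²; R_n = 372 × 706.9 × 5 × 1 / 1000 = 1315 kN → 1315 / 2 = 657 kN.
Bearing: edge l_c = 58.5, r_n = 603.7 kN; interior l_c = 87, r_n = 619.2 kN; R_n = 603.7 + 4·619.2 = 3081 kN → 1540 kN.
Block shear: A_gv = 11100, A_nv = 7950, A_nt = 850 mm²; R_n = min(0.6F_uA_nv, 0.6F_yA_gv) + U_bs·F_u·A_nt = 2364 kN → 1180 kN.
Bolt shear governs: 657 kN.

657 kN (bolt shear governs)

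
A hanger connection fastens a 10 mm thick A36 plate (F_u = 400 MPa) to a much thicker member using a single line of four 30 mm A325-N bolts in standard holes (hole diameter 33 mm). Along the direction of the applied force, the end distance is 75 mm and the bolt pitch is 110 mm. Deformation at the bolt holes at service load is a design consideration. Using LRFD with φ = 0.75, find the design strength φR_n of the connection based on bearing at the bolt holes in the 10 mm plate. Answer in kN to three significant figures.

Per bolt r_n = 1.2 l_c t F_u ≤ 2.4 d t F_u; upper limit = 2.4 × 30 × 10 × 400 / 1000 = 288 kN.
Edge bolt: l_c = 75 − 33/2 = 58.5 mm → 1.2 × 58.5 × 10 × 400 / 1000 = 280.8 → r_n = 280.8 kN.
Interior bolts: l_c = 110 − 33 = 77 mm → 1.2 × 77 × 10 × 400 / 1000 = 369.6 → r_n = 288 kN.
R_n = 1 × 280.8 + 3 × 288 = 1145 kN.
Design strength φR_n = 0.75 × 1145 = 859 kN.

859 kN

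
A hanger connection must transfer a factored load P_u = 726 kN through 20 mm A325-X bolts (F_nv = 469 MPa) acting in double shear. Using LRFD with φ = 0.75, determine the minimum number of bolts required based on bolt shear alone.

A_b = π·20²/4 = 314.2 mm².
Per-bolt design strength φR_n = 0.75 × 469 × 314.2 × 2 / 1000 = 221 kN.
n ≥ 726 / 221 = 3.285 → use 4 bolts.

4 bolts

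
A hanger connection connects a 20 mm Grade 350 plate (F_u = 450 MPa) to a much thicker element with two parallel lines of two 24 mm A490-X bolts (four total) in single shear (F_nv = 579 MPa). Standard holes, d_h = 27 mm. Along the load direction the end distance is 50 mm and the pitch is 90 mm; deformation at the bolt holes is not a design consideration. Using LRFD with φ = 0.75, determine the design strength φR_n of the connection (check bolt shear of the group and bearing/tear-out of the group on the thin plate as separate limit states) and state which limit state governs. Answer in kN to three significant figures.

Bolt shear: A_b = π·24²/4 = 452.4 mm²; R_n = 579 × 452.4 × 4 × 1 / 1000 = 1048 kN → 0.75 × 1048 = 786 kN.
Bearing (1.5 l_c t F_u ≤ 3.0 d t F_u): upper limit = 3.0·24·20·450 / 1000 = 648 kN.
  Edge l_c = 50 − 27/2 = 36.5 → r_n = 492.8 kN; interior l_c = 90 − 27 = 63 → r_n = 648 kN.
  R_n,bearing = 2·492.8 + 2·648 = 2282 kN → 0.75 × 2282 = 1710 kN.
Bolt shear governs: 786 kN.

786 kN (bolt shear governs)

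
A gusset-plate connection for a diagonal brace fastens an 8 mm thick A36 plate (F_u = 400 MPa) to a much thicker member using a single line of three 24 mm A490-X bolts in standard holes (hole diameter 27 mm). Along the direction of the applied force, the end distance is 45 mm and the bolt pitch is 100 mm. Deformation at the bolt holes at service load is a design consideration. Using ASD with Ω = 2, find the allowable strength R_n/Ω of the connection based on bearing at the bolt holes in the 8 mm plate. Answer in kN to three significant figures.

245 kN

Per bolt r_n = 1.2 l_c t F_u ≤ 2.4 d t F_u; upper limit = 2.4 × 24 × 8 × 400 / 1000 = 184.3 kN.
Edge bolt: l_c = 45 − 27/2 = 31.5 mm → 1.2 × 31.5 × 8 × 400 / 1000 = 121 → r_n = 121 kN.
Interior bolts: l_c = 100 − 27 = 73 mm → 1.2 × 73 × 8 × 400 / 1000 = 280.3 → r_n = 184.3 kN.
R_n = 1 × 121 + 2 × 184.3 = 489.6 kN.
Allowable strength R_n/Ω = 489.6 / 2 = 245 kN.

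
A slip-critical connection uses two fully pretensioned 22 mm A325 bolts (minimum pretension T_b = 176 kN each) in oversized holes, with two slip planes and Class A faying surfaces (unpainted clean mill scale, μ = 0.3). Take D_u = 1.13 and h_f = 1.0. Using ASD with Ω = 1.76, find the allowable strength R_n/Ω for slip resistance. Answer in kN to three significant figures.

R_n = μ · D_u · h_f · T_b · n_s · n_b = 0.3 × 1.13 × 1.0 × 176 × 2 × 2 = 238.7 kN.
Allowable strength R_n/Ω = 238.7 / 1.76 = 136 kN.

136 kN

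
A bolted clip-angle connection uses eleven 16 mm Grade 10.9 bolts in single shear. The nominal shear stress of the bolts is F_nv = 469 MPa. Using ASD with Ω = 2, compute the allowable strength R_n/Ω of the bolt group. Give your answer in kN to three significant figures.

519 kN

A_b = π × 16² / 4 = 201.1 mm².
R_n = F_nv · A_b · n · n_s = 469 × 201.1 × 11 × 1 / 1000 = 1037 kN.
Allowable strength R_n/Ω = 1037 / 2 = 519 kN.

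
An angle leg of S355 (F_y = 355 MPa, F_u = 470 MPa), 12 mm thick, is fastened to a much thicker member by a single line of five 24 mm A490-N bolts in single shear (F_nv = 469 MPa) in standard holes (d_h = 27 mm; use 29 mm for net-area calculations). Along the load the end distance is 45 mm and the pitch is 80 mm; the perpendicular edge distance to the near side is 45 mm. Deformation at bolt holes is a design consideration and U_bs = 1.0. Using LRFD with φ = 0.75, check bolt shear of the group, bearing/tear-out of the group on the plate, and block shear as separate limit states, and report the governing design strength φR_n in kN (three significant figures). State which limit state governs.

Bolt shear: A_b = π·24²/4 = 452.4 mm²; R_n = 469 × 452.4 × 5 × 1 / 1000 = 1061 kN → 0.75 × 1061 = 796 kN.
Bearing: edge l_c = 31.5, r_n = 213.2 kN; interior l_c = 53, r_n = 324.9 kN; R_n = 213.2 + 4·324.9 = 1513 kN → 1130 kN.
Block shear: A_gv = 4380, A_nv = 2814, A_nt = 366 mm²; R_n = min(0.6F_uA_nv, 0.6F_yA_gv) + U_bs·F_u·A_nt = 965.6 kN → 724 kN.
Block shear governs: 724 kN.

724 kN (block shear governs)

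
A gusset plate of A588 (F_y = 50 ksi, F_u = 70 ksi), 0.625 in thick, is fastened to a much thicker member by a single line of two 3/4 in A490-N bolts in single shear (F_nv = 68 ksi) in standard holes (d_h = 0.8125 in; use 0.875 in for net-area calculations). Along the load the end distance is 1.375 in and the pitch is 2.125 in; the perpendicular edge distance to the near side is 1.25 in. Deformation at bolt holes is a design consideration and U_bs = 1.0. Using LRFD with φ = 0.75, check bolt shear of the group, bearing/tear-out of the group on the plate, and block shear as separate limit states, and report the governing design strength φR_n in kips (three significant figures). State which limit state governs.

45.1 kips (bolt shear governs)

Bolt shear: A_b = π·0.75²/4 = 0.4418 in²; R_n = 68 × 0.4418 × 2 × 1 = 60.08 kips → 0.75 × 60.08 = 45.1 kips.
Bearing: edge l_c = 0.9688, r_n = 50.86 kips; interior l_c = 1.312, r_n = 68.91 kips; R_n = 50.86 + 1·68.91 = 119.8 kips → 89.8 kips.
Block shear: A_gv = 2.188, A_nv = 1.367, A_nt = 0.5078 in²; R_n = min(0.6F_uA_nv, 0.6F_yA_gv) + U_bs·F_u·A_nt = 92.97 kips → 69.7 kips.
Bolt shear governs: 45.1 kips.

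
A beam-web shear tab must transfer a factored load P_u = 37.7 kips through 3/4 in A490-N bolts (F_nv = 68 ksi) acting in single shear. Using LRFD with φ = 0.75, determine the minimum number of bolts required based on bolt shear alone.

A_b = π·0.75²/4 = 0.4418 in².
Per-bolt design strength φR_n = 0.75 × 68 × 0.4418 × 1 = 22.53 kips.
n ≥ 37.7 / 22.53 = 1.673 → use 2 bolts.

2 bolts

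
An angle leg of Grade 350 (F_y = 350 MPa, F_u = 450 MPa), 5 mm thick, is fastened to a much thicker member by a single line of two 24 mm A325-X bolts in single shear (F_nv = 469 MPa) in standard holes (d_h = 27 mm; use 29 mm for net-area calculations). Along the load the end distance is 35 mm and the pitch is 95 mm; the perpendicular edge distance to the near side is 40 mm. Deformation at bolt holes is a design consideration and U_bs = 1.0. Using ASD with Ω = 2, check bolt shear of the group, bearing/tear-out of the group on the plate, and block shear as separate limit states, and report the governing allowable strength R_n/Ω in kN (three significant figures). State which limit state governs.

Bolt shear: A_b = π·24²/4 = 452.4 mm²; R_n = 469 × 452.4 × 2 × 1 / 1000 = 424.3 kN → 424.3 / 2 = 212 kN.
Bearing: edge l_c = 21.5, r_n = 58.05 kN; interior l_c = 68, r_n = 129.6 kN; R_n = 58.05 + 1·129.6 = 187.7 kN → 93.8 kN.
Block shear: A_gv = 650, A_nv = 432.5, A_nt = 127.5 mm²; R_n = min(0.6F_uA_nv, 0.6F_yA_gv) + U_bs·F_u·A_nt = 174.2 kN → 87.1 kN.
Block shear governs: 87.1 kN.

87.1 kN (block shear governs)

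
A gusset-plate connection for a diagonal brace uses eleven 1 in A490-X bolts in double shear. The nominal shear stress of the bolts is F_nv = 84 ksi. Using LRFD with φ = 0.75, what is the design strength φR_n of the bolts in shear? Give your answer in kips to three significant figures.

A_b = π × 1² / 4 = 0.7854 in².
R_n = F_nv · A_b · n · n_s = 84 × 0.7854 × 11 × 2 = 1451 kips.
Design strength φR_n = 0.75 × 1451 = 1090 kips.

1090 kips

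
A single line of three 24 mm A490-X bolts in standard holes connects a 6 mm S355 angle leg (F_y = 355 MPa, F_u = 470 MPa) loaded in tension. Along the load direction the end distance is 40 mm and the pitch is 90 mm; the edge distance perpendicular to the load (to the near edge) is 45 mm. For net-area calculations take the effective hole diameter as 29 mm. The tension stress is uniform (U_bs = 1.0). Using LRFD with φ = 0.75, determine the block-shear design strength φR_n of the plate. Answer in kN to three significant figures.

Shear plane L_v = 40 + 2·90 = 220 mm; A_gv = 220 × 6 = 1320 mm².
A_nv = (220 − 2.5·29) × 6 = 885 mm².
A_nt = (45 − 0.5·29) × 6 = 183 mm².
0.6 F_u A_nv = 249.6 kN; 0.6 F_y A_gv = 281.2 kN → shear rupture governs the shear term.
R_n = 249.6 + 1.0 × 470 × 183 / 1000 = 335.6 kN.
Design strength φR_n = 0.75 × 335.6 = 252 kN.

252 kN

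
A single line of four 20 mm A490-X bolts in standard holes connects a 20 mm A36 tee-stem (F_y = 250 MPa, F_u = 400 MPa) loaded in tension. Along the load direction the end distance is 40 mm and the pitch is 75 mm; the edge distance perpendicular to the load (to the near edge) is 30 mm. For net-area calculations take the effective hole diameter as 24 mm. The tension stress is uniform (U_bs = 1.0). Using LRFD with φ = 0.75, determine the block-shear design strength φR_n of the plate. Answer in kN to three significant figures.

Shear plane L_v = 40 + 3·75 = 265 mm; A_gv = 265 × 20 = 5300 mm².
A_nv = (265 − 3.5·24) × 20 = 3620 mm².
A_nt = (30 − 0.5·24) × 20 = 360 mm².
0.6 F_u A_nv = 868.8 kN; 0.6 F_y A_gv = 795 kN → shear yielding governs the shear term.
R_n = 795 + 1.0 × 400 × 360 / 1000 = 939 kN.
Design strength φR_n = 0.75 × 939 = 704 kN.

704 kN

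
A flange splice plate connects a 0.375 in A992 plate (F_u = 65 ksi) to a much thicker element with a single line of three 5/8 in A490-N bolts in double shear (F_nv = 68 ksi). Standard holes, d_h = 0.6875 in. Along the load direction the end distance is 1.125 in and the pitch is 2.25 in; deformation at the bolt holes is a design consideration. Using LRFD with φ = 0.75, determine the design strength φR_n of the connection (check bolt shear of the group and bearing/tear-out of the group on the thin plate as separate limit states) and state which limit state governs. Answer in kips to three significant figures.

Bolt shear: A_b = π·0.625²/4 = 0.3068 in²; R_n = 68 × 0.3068 × 3 × 2 = 125.2 kips → 0.75 × 125.2 = 93.9 kips.
Bearing (1.2 l_c t F_u ≤ 2.4 d t F_u): upper limit = 2.4·0.625·0.375·65 = 36.56 kips.
  Edge l_c = 1.125 − 0.6875/2 = 0.7812 → r_n = 22.85 kips; interior l_c = 2.25 − 0.6875 = 1.562 → r_n = 36.56 kips.
  R_n,bearing = 1·22.85 + 2·36.56 = 95.98 kips → 0.75 × 95.98 = 72 kips.
Bearing governs: 72 kips.

72 kips (bearing governs)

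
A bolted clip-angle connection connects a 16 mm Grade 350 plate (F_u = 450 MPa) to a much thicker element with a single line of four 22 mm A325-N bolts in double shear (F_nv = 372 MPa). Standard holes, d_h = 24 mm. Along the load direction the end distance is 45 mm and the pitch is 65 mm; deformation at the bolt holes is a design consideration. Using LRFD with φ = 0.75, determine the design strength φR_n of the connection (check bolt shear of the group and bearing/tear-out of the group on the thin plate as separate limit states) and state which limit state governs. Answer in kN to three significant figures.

848 kN (bolt shear governs)

Bolt shear: A_b = π·22²/4 = 380.1 mm²; R_n = 372 × 380.1 × 4 × 2 / 1000 = 1131 kN → 0.75 × 1131 = 848 kN.
Bearing (1.2 l_c t F_u ≤ 2.4 d t F_u): upper limit = 2.4·22·16·450 / 1000 = 380.2 kN.
  Edge l_c = 45 − 24/2 = 33 → r_n = 285.1 kN; interior l_c = 65 − 24 = 41 → r_n = 354.2 kN.
  R_n,bearing = 1·285.1 + 3·354.2 = 1348 kN → 0.75 × 1348 = 1010 kN.
Bolt shear governs: 848 kN.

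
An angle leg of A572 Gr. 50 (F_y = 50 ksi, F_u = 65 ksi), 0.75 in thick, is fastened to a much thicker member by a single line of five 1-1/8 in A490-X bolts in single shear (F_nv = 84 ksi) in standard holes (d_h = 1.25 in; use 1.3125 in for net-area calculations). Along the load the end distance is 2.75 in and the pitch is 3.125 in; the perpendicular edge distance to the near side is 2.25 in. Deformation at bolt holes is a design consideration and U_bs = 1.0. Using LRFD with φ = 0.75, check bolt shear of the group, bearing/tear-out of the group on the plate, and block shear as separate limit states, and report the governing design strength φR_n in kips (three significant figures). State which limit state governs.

Bolt shear: A_b = π·1.125²/4 = 0.994 in²; R_n = 84 × 0.994 × 5 × 1 = 417.5 kips → 0.75 × 417.5 = 313 kips.
Bearing: edge l_c = 2.125, r_n = 124.3 kips; interior l_c = 1.875, r_n = 109.7 kips; R_n = 124.3 + 4·109.7 = 563.1 kips → 422 kips.
Block shear: A_gv = 11.44, A_nv = 7.008, A_nt = 1.195 in²; R_n = min(0.6F_uA_nv, 0.6F_yA_gv) + U_bs·F_u·A_nt = 351 kips → 263 kips.
Block shear governs: 263 kips.

263 kips (block shear governs)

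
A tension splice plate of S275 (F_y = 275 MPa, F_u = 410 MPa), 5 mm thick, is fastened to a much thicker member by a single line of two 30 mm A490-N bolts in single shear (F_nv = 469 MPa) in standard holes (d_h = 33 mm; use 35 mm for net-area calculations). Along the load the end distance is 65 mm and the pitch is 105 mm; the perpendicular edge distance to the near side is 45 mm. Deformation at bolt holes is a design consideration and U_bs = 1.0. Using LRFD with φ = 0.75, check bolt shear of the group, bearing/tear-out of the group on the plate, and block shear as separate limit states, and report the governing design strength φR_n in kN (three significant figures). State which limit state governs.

147 kN (block shear governs)

Bolt shear: A_b = π·30²/4 = 706.9 mm²; R_n = 469 × 706.9 × 2 × 1 / 1000 = 663 kN → 0.75 × 663 = 497 kN.
Bearing: edge l_c = 48.5, r_n = 119.3 kN; interior l_c = 72, r_n = 147.6 kN; R_n = 119.3 + 1·147.6 = 266.9 kN → 200 kN.
Block shear: A_gv = 850, A_nv = 587.5, A_nt = 137.5 mm²; R_n = min(0.6F_uA_nv, 0.6F_yA_gv) + U_bs·F_u·A_nt = 196.6 kN → 147 kN.
Block shear governs: 147 kN.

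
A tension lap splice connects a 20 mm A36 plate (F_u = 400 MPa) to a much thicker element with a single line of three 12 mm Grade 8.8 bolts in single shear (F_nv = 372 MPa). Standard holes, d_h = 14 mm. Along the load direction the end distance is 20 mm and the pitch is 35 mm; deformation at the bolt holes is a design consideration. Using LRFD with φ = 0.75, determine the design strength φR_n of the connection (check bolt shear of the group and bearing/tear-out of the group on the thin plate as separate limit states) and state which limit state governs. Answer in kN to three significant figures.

Bolt shear: A_b = π·12²/4 = 113.1 mm²; R_n = 372 × 113.1 × 3 × 1 / 1000 = 126.2 kN → 0.75 × 126.2 = 94.7 kN.
Bearing (1.2 l_c t F_u ≤ 2.4 d t F_u): upper limit = 2.4·12·20·400 / 1000 = 230.4 kN.
  Edge l_c = 20 − 14/2 = 13 → r_n = 124.8 kN; interior l_c = 35 − 14 = 21 → r_n = 201.6 kN.
  R_n,bearing = 1·124.8 + 2·201.6 = 528 kN → 0.75 × 528 = 396 kN.
Bolt shear governs: 94.7 kN.

94.7 kN (bolt shear governs)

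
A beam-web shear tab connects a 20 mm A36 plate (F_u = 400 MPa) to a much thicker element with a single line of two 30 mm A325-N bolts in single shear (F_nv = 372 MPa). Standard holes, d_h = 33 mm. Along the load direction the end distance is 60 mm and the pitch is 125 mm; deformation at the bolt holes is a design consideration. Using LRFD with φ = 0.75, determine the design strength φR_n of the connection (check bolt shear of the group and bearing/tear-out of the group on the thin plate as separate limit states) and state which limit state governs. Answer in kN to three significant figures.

Bolt shear: A_b = π·30²/4 = 706.9 mm²; R_n = 372 × 706.9 × 2 × 1 / 1000 = 525.9 kN → 0.75 × 525.9 = 394 kN.
Bearing (1.2 l_c t F_u ≤ 2.4 d t F_u): upper limit = 2.4·30·20·400 / 1000 = 576 kN.
  Edge l_c = 60 − 33/2 = 43.5 → r_n = 417.6 kN; interior l_c = 125 − 33 = 92 → r_n = 576 kN.
  R_n,bearing = 1·417.6 + 1·576 = 993.6 kN → 0.75 × 993.6 = 745 kN.
Bolt shear governs: 394 kN.

394 kN (bolt shear governs)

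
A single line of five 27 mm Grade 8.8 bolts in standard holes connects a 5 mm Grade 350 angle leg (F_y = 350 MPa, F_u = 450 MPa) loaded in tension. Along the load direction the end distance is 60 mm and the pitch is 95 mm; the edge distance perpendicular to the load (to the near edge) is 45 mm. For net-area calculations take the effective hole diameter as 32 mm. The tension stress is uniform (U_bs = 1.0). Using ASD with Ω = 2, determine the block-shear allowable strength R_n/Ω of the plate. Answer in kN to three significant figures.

Shear plane L_v = 60 + 4·95 = 440 mm; A_gv = 440 × 5 = 2200 mm².
A_nv = (440 − 4.5·32) × 5 = 1480 mm².
A_nt = (45 − 0.5·32) × 5 = 145 mm².
0.6 F_u A_nv = 399.6 kN; 0.6 F_y A_gv = 462 kN → shear rupture governs the shear term.
R_n = 399.6 + 1.0 × 450 × 145 / 1000 = 464.9 kN.
Allowable strength R_n/Ω = 464.9 / 2 = 232 kN.

232 kN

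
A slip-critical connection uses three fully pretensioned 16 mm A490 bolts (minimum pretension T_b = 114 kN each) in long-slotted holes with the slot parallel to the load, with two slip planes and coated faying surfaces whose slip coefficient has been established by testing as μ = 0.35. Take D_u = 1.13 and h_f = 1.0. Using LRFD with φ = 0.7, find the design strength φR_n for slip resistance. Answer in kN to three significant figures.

189 kN

R_n = μ · D_u · h_f · T_b · n_s · n_b = 0.35 × 1.13 × 1.0 × 114 × 2 × 3 = 270.5 kN.
Design strength φR_n = 0.7 × 270.5 = 189 kN.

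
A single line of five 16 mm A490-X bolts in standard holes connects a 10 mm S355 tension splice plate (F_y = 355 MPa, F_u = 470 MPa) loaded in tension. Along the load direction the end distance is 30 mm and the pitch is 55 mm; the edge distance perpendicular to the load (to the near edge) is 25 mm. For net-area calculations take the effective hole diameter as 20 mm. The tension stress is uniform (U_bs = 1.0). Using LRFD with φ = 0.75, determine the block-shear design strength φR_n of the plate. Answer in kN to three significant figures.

391 kN

Shear plane L_v = 30 + 4·55 = 250 mm; A_gv = 250 × 10 = 2500 mm².
A_nv = (250 − 4.5·20) × 10 = 1600 mm².
A_nt = (25 − 0.5·20) × 10 = 150 mm².
0.6 F_u A_nv = 451.2 kN; 0.6 F_y A_gv = 532.5 kN → shear rupture governs the shear term.
R_n = 451.2 + 1.0 × 470 × 150 / 1000 = 521.7 kN.
Design strength φR_n = 0.75 × 521.7 = 391 kN.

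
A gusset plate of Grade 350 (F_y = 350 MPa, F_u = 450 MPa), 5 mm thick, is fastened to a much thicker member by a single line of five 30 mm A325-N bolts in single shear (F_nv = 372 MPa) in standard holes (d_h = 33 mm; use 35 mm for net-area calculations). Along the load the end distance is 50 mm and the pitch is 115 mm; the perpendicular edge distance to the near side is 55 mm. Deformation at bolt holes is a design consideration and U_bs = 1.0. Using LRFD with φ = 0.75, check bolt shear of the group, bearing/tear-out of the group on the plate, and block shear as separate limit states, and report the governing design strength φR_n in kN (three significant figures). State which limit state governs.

420 kN (block shear governs)

Bolt shear: A_b = π·30²/4 = 706.9 mm²; R_n = 372 × 706.9 × 5 × 1 / 1000 = 1315 kN → 0.75 × 1315 = 986 kN.
Bearing: edge l_c = 33.5, r_n = 90.45 kN; interior l_c = 82, r_n = 162 kN; R_n = 90.45 + 4·162 = 738.5 kN → 554 kN.
Block shear: A_gv = 2550, A_nv = 1762, A_nt = 187.5 mm²; R_n = min(0.6F_uA_nv, 0.6F_yA_gv) + U_bs·F_u·A_nt = 560.2 kN → 420 kN.
Block shear governs: 420 kN.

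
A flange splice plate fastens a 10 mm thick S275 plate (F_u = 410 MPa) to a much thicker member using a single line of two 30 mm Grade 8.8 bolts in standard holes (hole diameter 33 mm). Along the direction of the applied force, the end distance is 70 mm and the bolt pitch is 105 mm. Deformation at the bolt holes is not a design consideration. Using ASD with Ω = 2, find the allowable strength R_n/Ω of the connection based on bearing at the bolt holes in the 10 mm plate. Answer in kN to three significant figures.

349 kN

Per bolt r_n = 1.5 l_c t F_u ≤ 3.0 d t F_u; upper limit = 3.0 × 30 × 10 × 410 / 1000 = 369 kN.
Edge bolt: l_c = 70 − 33/2 = 53.5 mm → 1.5 × 53.5 × 10 × 410 / 1000 = 329 → r_n = 329 kN.
Interior bolts: l_c = 105 − 33 = 72 mm → 1.5 × 72 × 10 × 410 / 1000 = 442.8 → r_n = 369 kN.
R_n = 1 × 329 + 1 × 369 = 698 kN.
Allowable strength R_n/Ω = 698 / 2 = 349 kN.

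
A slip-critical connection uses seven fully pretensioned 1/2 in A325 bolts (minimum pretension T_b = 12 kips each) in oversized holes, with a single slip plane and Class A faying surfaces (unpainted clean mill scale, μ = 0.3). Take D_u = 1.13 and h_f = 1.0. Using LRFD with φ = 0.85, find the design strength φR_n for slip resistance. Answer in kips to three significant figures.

R_n = μ · D_u · h_f · T_b · n_s · n_b = 0.3 × 1.13 × 1.0 × 12 × 1 × 7 = 28.48 kips.
Design strength φR_n = 0.85 × 28.48 = 24.2 kips.

24.2 kips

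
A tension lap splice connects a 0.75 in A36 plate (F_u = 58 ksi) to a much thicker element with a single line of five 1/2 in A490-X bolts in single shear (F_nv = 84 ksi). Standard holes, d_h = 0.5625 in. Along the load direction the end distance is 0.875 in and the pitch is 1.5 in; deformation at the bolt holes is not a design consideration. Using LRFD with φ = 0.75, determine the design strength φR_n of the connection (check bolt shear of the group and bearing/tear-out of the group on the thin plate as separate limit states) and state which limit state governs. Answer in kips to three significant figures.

61.9 kips (bolt shear governs)

Bolt shear: A_b = π·0.5²/4 = 0.1963 in²; R_n = 84 × 0.1963 × 5 × 1 = 82.47 kips → 0.75 × 82.47 = 61.9 kips.
Bearing (1.5 l_c t F_u ≤ 3.0 d t F_u): upper limit = 3.0·0.5·0.75·58 = 65.25 kips.
  Edge l_c = 0.875 − 0.5625/2 = 0.5938 → r_n = 38.74 kips; interior l_c = 1.5 − 0.5625 = 0.9375 → r_n = 61.17 kips.
  R_n,bearing = 1·38.74 + 4·61.17 = 283.4 kips → 0.75 × 283.4 = 213 kips.
Bolt shear governs: 61.9 kips.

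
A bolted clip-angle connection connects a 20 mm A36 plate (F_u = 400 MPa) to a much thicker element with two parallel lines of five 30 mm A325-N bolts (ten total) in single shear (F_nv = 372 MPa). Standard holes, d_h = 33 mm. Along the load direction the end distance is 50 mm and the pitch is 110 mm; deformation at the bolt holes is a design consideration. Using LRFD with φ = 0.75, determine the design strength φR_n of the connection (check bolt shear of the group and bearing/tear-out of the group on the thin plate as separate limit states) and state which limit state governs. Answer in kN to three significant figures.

Bolt shear: A_b = π·30²/4 = 706.9 mm²; R_n = 372 × 706.9 × 10 × 1 / 1000 = 2630 kN → 0.75 × 2630 = 1970 kN.
Bearing (1.2 l_c t F_u ≤ 2.4 d t F_u): upper limit = 2.4·30·20·400 / 1000 = 576 kN.
  Edge l_c = 50 − 33/2 = 33.5 → r_n = 321.6 kN; interior l_c = 110 − 33 = 77 → r_n = 576 kN.
  R_n,bearing = 2·321.6 + 8·576 = 5251 kN → 0.75 × 5251 = 3940 kN.
Bolt shear governs: 1970 kN.

1970 kN (bolt shear governs)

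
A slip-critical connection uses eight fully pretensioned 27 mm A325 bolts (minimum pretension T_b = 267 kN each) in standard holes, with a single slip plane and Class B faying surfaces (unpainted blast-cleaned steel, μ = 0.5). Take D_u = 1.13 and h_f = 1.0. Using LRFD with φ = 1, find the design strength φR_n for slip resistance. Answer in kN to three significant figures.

R_n = μ · D_u · h_f · T_b · n_s · n_b = 0.5 × 1.13 × 1.0 × 267 × 1 × 8 = 1207 kN.
Design strength φR_n = 1 × 1207 = 1210 kN.

1210 kN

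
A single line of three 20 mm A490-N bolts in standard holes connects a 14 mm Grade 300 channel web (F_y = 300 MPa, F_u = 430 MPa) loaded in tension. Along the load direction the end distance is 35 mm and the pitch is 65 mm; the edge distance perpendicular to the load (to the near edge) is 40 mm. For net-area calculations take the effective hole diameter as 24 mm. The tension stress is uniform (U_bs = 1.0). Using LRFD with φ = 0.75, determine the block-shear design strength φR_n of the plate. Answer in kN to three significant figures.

Shear plane L_v = 35 + 2·65 = 165 mm; A_gv = 165 × 14 = 2310 mm².
A_nv = (165 − 2.5·24) × 14 = 1470 mm².
A_nt = (40 − 0.5·24) × 14 = 392 mm².
0.6 F_u A_nv = 379.3 kN; 0.6 F_y A_gv = 415.8 kN → shear rupture governs the shear term.
R_n = 379.3 + 1.0 × 430 × 392 / 1000 = 547.8 kN.
Design strength φR_n = 0.75 × 547.8 = 411 kN.

411 kN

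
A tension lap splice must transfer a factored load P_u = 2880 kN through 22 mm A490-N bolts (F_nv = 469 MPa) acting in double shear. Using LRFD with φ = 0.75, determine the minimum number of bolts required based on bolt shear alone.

A_b = π·22²/4 = 380.1 mm².
Per-bolt design strength φR_n = 0.75 × 469 × 380.1 × 2 / 1000 = 267.4 kN.
n ≥ 2880 / 267.4 = 10.77 → use 11 bolts.

11 bolts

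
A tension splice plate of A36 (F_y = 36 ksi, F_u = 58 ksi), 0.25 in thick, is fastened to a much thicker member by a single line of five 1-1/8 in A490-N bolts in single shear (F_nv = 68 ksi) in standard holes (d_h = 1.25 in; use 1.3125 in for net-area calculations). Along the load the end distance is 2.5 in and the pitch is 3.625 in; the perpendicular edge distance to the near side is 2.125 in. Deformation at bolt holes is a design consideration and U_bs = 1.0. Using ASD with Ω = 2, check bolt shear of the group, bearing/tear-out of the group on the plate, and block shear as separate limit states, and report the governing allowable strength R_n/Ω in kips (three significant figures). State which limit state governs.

Bolt shear: A_b = π·1.125²/4 = 0.994 in²; R_n = 68 × 0.994 × 5 × 1 = 338 kips → 338 / 2 = 169 kips.
Bearing: edge l_c = 1.875, r_n = 32.62 kips; interior l_c = 2.375, r_n = 39.15 kips; R_n = 32.62 + 4·39.15 = 189.2 kips → 94.6 kips.
Block shear: A_gv = 4.25, A_nv = 2.773, A_nt = 0.3672 in²; R_n = min(0.6F_uA_nv, 0.6F_yA_gv) + U_bs·F_u·A_nt = 113.1 kips → 56.5 kips.
Block shear governs: 56.5 kips.

56.5 kips (block shear governs)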